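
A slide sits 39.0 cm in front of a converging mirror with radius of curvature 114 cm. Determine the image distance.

124 cm

f = R/2 = 114/2 = 57.00 cm.
Mirror equation: 1/s_i = 1/f − 1/s_o = 1/(57.00) − 1/(39.0) = 0.01754 − 0.02564 = -0.008097, so s_i = -124 cm.
The image is virtual, upright and enlarged, behind the mirror.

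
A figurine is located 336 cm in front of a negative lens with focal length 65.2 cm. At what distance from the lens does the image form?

For a negative lens, f = -65.2 cm.
Lens equation: 1/q = 1/f − 1/p = 1/(-65.20) − 1/(336) = -0.01534 − 0.002976 = -0.01831, so q = -54.6 cm.
The image is virtual, upright and reduced, on the same side as the object.

54.6 cm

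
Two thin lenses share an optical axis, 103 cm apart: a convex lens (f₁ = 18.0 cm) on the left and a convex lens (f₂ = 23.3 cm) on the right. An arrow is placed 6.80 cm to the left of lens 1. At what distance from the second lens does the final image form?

Lens 1: 1/d_i1 = 1/f₁ − 1/d_o1 = 1/(18.0) − 1/(6.80) = -0.09150, so d_i1 = -10.93 cm.
The intermediate image is 10.93 cm to the left of lens 1 (virtual), which is 103 − (-10.93) = 113.9 cm to the left of lens 2, so d_o2 = +113.9 cm.
Lens 2: 1/d_i2 = 1/f₂ − 1/d_o2 = 1/(23.3) − 1/(113.9) = 0.03414, so d_i2 = 29.3 cm.
The final image is real, 29.3 cm to the right of lens 2 (overall magnification ≈ -0.41).

29.3 cm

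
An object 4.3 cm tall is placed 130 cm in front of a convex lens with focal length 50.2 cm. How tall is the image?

2.71 cm

1/d_i = 1/f − 1/d_o = 1/(50.20) − 1/(130) = 0.01223, so d_i = 81.78 cm.
m = −d_i/d_o = -0.6291.
|h_i| = |m|·h_o = 0.6291 × 4.3 = 2.71 cm. The image is real, inverted and reduced, on the far side of the lens.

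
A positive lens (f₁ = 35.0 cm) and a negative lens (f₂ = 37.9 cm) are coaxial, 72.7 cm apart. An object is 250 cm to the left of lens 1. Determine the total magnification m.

m = -0.0883

Lens 1: 1/d_i1 = 1/(35.0) − 1/(250) = 0.02457, so d_i1 = 40.70 cm; m₁ = −d_i1/d_o1 = -0.1628.
d_o2 = 72.7 − (40.70) = 32.00 cm.
f₂ = −37.9 cm (diverging).
Lens 2: 1/d_i2 = 1/(-37.9) − 1/(32.00) = -0.05764, so d_i2 = -17.35 cm; m₂ = −d_i2/d_o2 = +0.5422.
m = m₁·m₂ = (-0.1628)(+0.5422) = -0.0883.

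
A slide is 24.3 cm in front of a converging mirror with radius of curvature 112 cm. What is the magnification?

m = +1.77

f = R/2 = 112/2 = 56.00 cm.
1/d_i = 1/f − 1/d_o = 1/(56.00) − 1/(24.3) = -0.02330, so d_i = -42.93 cm.
m = −d_i/d_o = −(-42.93)/(24.3) = +1.77.
The image is virtual, upright and enlarged, behind the mirror.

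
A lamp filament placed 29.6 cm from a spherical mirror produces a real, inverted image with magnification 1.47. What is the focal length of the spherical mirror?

m = −d_i/d_o ⇒ d_i = −m·d_o = −(-1.47)·(29.6) = 43.51 cm.
1/f = 1/d_o + 1/d_i = 1/(29.6) + 1/(43.51) = 0.05677, so f = 17.6 cm.
Since f is positive, the spherical mirror is concave.

f = 17.6 cm (concave)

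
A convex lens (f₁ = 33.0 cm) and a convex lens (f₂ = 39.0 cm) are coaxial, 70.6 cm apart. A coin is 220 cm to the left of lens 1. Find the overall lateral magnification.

Lens 1: 1/d_i1 = 1/(33.0) − 1/(220) = 0.02576, so d_i1 = 38.82 cm; m₁ = −d_i1/d_o1 = -0.1765.
d_o2 = 70.6 − (38.82) = 31.78 cm.
Lens 2: 1/d_i2 = 1/(39.0) − 1/(31.78) = -0.005825, so d_i2 = -171.7 cm; m₂ = −d_i2/d_o2 = +5.402.
m = m₁·m₂ = (-0.1765)(+5.402) = -0.953.

m = -0.953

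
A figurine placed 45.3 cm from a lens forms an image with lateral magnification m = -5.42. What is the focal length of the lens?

m = −d_i/d_o ⇒ d_i = −m·d_o = −(-5.42)·(45.3) = 245.5 cm.
1/f = 1/d_o + 1/d_i = 1/(45.3) + 1/(245.5) = 0.02615, so f = 38.2 cm.
Since f is positive, the lens is converging.

f = 38.2 cm (converging)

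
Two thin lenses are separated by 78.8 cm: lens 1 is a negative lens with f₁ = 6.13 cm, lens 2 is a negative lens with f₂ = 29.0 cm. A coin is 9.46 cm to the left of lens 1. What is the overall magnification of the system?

m = +0.102

f₁ = −6.13 cm (diverging).
Lens 1: 1/d_i1 = 1/(-6.13) − 1/(9.46) = -0.2688, so d_i1 = -3.720 cm; m₁ = −d_i1/d_o1 = +0.3932.
d_o2 = 78.8 − (-3.720) = 82.52 cm.
f₂ = −29.0 cm (diverging).
Lens 2: 1/d_i2 = 1/(-29.0) − 1/(82.52) = -0.04660, so d_i2 = -21.46 cm; m₂ = −d_i2/d_o2 = +0.2600.
m = m₁·m₂ = (+0.3932)(+0.2600) = +0.102.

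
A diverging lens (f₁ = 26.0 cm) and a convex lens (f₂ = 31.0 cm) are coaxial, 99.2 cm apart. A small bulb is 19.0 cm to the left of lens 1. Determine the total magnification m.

f₁ = −26.0 cm (diverging).
Lens 1: 1/d_i1 = 1/(-26.0) − 1/(19.0) = -0.09109, so d_i1 = -10.98 cm; m₁ = −d_i1/d_o1 = +0.5779.
d_o2 = 99.2 − (-10.98) = 110.2 cm.
Lens 2: 1/d_i2 = 1/(31.0) − 1/(110.2) = 0.02318, so d_i2 = 43.13 cm; m₂ = −d_i2/d_o2 = -0.3914.
m = m₁·m₂ = (+0.5779)(-0.3914) = -0.226.

m = -0.226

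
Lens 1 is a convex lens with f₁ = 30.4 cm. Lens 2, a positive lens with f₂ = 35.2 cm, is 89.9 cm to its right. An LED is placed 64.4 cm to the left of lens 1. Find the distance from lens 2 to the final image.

Lens 1: 1/d_i1 = 1/f₁ − 1/d_o1 = 1/(30.4) − 1/(64.4) = 0.01737, so d_i1 = 57.58 cm.
The intermediate image is 57.58 cm to the right of lens 1, which is 89.9 − (57.58) = 32.32 cm to the left of lens 2, so d_o2 = +32.32 cm.
Lens 2: 1/d_i2 = 1/f₂ − 1/d_o2 = 1/(35.2) − 1/(32.32) = -0.002532, so d_i2 = -395 cm.
The final image is virtual, 395 cm to the left of lens 2 (overall magnification ≈ -11).

395 cm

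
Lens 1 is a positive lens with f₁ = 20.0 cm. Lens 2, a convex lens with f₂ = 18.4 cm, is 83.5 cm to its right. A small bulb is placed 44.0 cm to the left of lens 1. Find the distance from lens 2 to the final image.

Lens 1: 1/d_i1 = 1/f₁ − 1/d_o1 = 1/(20.0) − 1/(44.0) = 0.02727, so d_i1 = 36.67 cm.
The intermediate image is 36.67 cm to the right of lens 1, which is 83.5 − (36.67) = 46.83 cm to the left of lens 2, so d_o2 = +46.83 cm.
Lens 2: 1/d_i2 = 1/f₂ − 1/d_o2 = 1/(18.4) − 1/(46.83) = 0.03299, so d_i2 = 30.3 cm.
The final image is real, 30.3 cm to the right of lens 2 (overall magnification ≈ 0.54).

30.3 cm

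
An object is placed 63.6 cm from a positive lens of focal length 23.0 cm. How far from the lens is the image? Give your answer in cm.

Lens equation: 1/v = 1/f − 1/u = 1/(23.00) − 1/(63.6) = 0.04348 − 0.01572 = 0.02775, so v = 36.0 cm.
The image is real, inverted and reduced, on the far side of the lens.

36.0 cm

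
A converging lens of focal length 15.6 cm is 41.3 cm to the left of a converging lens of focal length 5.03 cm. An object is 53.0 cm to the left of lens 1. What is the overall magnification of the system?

Lens 1: 1/d_i1 = 1/(15.6) − 1/(53.0) = 0.04523, so d_i1 = 22.11 cm; m₁ = −d_i1/d_o1 = -0.4172.
d_o2 = 41.3 − (22.11) = 19.19 cm.
Lens 2: 1/d_i2 = 1/(5.03) − 1/(19.19) = 0.1467, so d_i2 = 6.817 cm; m₂ = −d_i2/d_o2 = -0.3552.
m = m₁·m₂ = (-0.4172)(-0.3552) = +0.148.

m = +0.148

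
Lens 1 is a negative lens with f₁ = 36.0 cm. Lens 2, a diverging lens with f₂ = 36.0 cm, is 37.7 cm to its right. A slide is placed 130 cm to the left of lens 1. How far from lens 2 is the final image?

Lens 1 is diverging, so f₁ = −36.0 cm.
Lens 1: 1/d_i1 = 1/f₁ − 1/d_o1 = 1/(-36.0) − 1/(130) = -0.03547, so d_i1 = -28.19 cm.
The intermediate image is 28.19 cm to the left of lens 1 (virtual), which is 37.7 − (-28.19) = 65.89 cm to the left of lens 2, so d_o2 = +65.89 cm.
Lens 2 is diverging, so f₂ = −36.0 cm.
Lens 2: 1/d_i2 = 1/f₂ − 1/d_o2 = 1/(-36.0) − 1/(65.89) = -0.04295, so d_i2 = -23.3 cm.
The final image is virtual, 23.3 cm to the left of lens 2 (overall magnification ≈ 0.077).

23.3 cm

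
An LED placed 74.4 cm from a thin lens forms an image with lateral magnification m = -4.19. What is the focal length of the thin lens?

f = 60.1 cm (converging)

m = −d_i/d_o ⇒ d_i = −m·d_o = −(-4.19)·(74.4) = 311.7 cm.
1/f = 1/d_o + 1/d_i = 1/(74.4) + 1/(311.7) = 0.01665, so f = 60.1 cm.
Since f is positive, the thin lens is converging.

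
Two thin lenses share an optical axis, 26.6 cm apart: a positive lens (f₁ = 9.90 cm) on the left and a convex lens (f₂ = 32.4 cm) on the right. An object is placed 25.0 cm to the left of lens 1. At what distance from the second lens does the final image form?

Lens 1: 1/d_i1 = 1/f₁ − 1/d_o1 = 1/(9.90) − 1/(25.0) = 0.06101, so d_i1 = 16.39 cm.
The intermediate image is 16.39 cm to the right of lens 1, which is 26.6 − (16.39) = 10.21 cm to the left of lens 2, so d_o2 = +10.21 cm.
Lens 2: 1/d_i2 = 1/f₂ − 1/d_o2 = 1/(32.4) − 1/(10.21) = -0.06708, so d_i2 = -14.9 cm.
The final image is virtual, 14.9 cm to the left of lens 2 (overall magnification ≈ -0.96).

14.9 cm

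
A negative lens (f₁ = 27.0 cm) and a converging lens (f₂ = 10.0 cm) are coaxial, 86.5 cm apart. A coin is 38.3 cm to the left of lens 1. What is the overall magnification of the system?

f₁ = −27.0 cm (diverging).
Lens 1: 1/d_i1 = 1/(-27.0) − 1/(38.3) = -0.06315, so d_i1 = -15.84 cm; m₁ = −d_i1/d_o1 = +0.4136.
d_o2 = 86.5 − (-15.84) = 102.3 cm.
Lens 2: 1/d_i2 = 1/(10.0) − 1/(102.3) = 0.09022, so d_i2 = 11.08 cm; m₂ = −d_i2/d_o2 = -0.1083.
m = m₁·m₂ = (+0.4136)(-0.1083) = -0.0448.

m = -0.0448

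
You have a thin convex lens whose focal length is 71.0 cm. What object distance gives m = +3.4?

m = −d_i/d_o ⇒ d_i = −m·d_o.
1/f = 1/d_o + 1/d_i = 1/d_o − 1/(m·d_o) = (1 − 1/m)/d_o, so d_o = f(1 − 1/m) = (71.00)(1 − 1/(+3.4)) = 50.1 cm.

50.1 cm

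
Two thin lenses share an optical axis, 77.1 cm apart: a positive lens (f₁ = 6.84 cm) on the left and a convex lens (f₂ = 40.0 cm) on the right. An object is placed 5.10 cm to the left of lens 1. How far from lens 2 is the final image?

68.0 cm

Lens 1: 1/d_i1 = 1/f₁ − 1/d_o1 = 1/(6.84) − 1/(5.10) = -0.04988, so d_i1 = -20.05 cm.
The intermediate image is 20.05 cm to the left of lens 1 (virtual), which is 77.1 − (-20.05) = 97.15 cm to the left of lens 2, so d_o2 = +97.15 cm.
Lens 2: 1/d_i2 = 1/f₂ − 1/d_o2 = 1/(40.0) − 1/(97.15) = 0.01471, so d_i2 = 68.0 cm.
The final image is real, 68.0 cm to the right of lens 2 (overall magnification ≈ -2.8).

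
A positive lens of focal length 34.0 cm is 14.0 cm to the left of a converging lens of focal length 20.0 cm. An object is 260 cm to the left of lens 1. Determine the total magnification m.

Lens 1: 1/d_i1 = 1/(34.0) − 1/(260) = 0.02557, so d_i1 = 39.12 cm; m₁ = −d_i1/d_o1 = -0.1505.
d_o2 = 14.0 − (39.12) = -25.12 cm (virtual object).
Lens 2: 1/d_i2 = 1/(20.0) − 1/(-25.12) = 0.08981, so d_i2 = 11.13 cm; m₂ = −d_i2/d_o2 = +0.4433.
m = m₁·m₂ = (-0.1505)(+0.4433) = -0.0667.

m = -0.0667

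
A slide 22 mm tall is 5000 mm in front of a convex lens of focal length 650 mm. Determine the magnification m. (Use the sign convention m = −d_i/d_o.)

m = -0.149

1/d_i = 1/f − 1/d_o = 1/(650.0) − 1/(5000) = 0.001338, so d_i = 747.1 mm.
m = −d_i/d_o = −(747.1)/(5000) = -0.149.
The image is real, inverted and reduced, on the far side of the lens.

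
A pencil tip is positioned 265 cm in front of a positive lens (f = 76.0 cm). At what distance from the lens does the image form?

Thin-lens equation: 1/v = 1/f − 1/u = 1/(76.00) − 1/(265) = 0.01316 − 0.003774 = 0.009384, so v = 107 cm.
The image is real, inverted and reduced, on the far side of the lens.

107 cm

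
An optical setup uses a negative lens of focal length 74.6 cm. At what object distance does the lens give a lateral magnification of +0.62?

45.7 cm

For a negative lens, f = -74.6 cm.
m = −d_i/d_o ⇒ d_i = −m·d_o.
1/f = 1/d_o + 1/d_i = 1/d_o − 1/(m·d_o) = (1 − 1/m)/d_o, so d_o = f(1 − 1/m) = (-74.60)(1 − 1/(+0.62)) = 45.7 cm.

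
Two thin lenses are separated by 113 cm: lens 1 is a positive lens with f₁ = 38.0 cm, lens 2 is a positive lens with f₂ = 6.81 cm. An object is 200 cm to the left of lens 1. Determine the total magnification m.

Lens 1: 1/d_i1 = 1/(38.0) − 1/(200) = 0.02132, so d_i1 = 46.91 cm; m₁ = −d_i1/d_o1 = -0.2345.
d_o2 = 113 − (46.91) = 66.09 cm.
Lens 2: 1/d_i2 = 1/(6.81) − 1/(66.09) = 0.1317, so d_i2 = 7.592 cm; m₂ = −d_i2/d_o2 = -0.1149.
m = m₁·m₂ = (-0.2345)(-0.1149) = +0.0269.

m = +0.0269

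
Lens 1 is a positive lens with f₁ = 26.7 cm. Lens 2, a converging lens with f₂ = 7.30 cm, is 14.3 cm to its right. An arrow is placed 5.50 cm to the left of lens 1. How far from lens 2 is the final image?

11.1 cm

Lens 1: 1/d_i1 = 1/f₁ − 1/d_o1 = 1/(26.7) − 1/(5.50) = -0.1444, so d_i1 = -6.927 cm.
The intermediate image is 6.927 cm to the left of lens 1 (virtual), which is 14.3 − (-6.927) = 21.23 cm to the left of lens 2, so d_o2 = +21.23 cm.
Lens 2: 1/d_i2 = 1/f₂ − 1/d_o2 = 1/(7.30) − 1/(21.23) = 0.08988, so d_i2 = 11.1 cm.
The final image is real, 11.1 cm to the right of lens 2 (overall magnification ≈ -0.66).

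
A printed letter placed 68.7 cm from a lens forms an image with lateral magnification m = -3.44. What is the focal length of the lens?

f = 53.2 cm (converging)

m = −d_i/d_o ⇒ d_i = −m·d_o = −(-3.44)·(68.7) = 236.3 cm.
1/f = 1/d_o + 1/d_i = 1/(68.7) + 1/(236.3) = 0.01879, so f = 53.2 cm.
Since f is positive, the lens is converging.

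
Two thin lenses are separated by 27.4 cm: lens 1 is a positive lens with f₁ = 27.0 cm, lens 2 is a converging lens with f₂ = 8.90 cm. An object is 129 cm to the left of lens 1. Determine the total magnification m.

m = -0.151

Lens 1: 1/d_i1 = 1/(27.0) − 1/(129) = 0.02929, so d_i1 = 34.15 cm; m₁ = −d_i1/d_o1 = -0.2647.
d_o2 = 27.4 − (34.15) = -6.750 cm (virtual object).
Lens 2: 1/d_i2 = 1/(8.90) − 1/(-6.750) = 0.2605, so d_i2 = 3.839 cm; m₂ = −d_i2/d_o2 = +0.5687.
m = m₁·m₂ = (-0.2647)(+0.5687) = -0.151.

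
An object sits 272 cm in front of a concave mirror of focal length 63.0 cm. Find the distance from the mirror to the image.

82.0 cm

Mirror equation: 1/v = 1/f − 1/u = 1/(63.00) − 1/(272) = 0.01587 − 0.003676 = 0.01220, so v = 82.0 cm.
The image is real, inverted and reduced, in front of the mirror.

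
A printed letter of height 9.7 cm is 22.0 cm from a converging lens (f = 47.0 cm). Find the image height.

18.2 cm

1/d_i = 1/f − 1/d_o = 1/(47.00) − 1/(22.0) = -0.02418, so d_i = -41.36 cm.
m = −d_i/d_o = +1.880.
|h_i| = |m|·h_o = 1.880 × 9.7 = 18.2 cm. The image is virtual, upright and enlarged, on the same side as the object.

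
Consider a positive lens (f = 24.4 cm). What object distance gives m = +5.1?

19.6 cm

m = −d_i/d_o ⇒ d_i = −m·d_o.
1/f = 1/d_o + 1/d_i = 1/d_o − 1/(m·d_o) = (1 − 1/m)/d_o, so d_o = f(1 − 1/m) = (24.40)(1 − 1/(+5.1)) = 19.6 cm.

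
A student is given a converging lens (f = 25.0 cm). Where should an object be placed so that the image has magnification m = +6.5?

m = −d_i/d_o ⇒ d_i = −m·d_o.
1/f = 1/d_o + 1/d_i = 1/d_o − 1/(m·d_o) = (1 − 1/m)/d_o, so d_o = f(1 − 1/m) = (25.00)(1 − 1/(+6.5)) = 21.2 cm.

21.2 cm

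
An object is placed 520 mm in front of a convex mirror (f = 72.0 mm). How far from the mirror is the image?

For a convex mirror, f = -72.0 mm.
Mirror equation: 1/q = 1/f − 1/p = 1/(-72.00) − 1/(520) = -0.01389 − 0.001923 = -0.01581, so q = -63.2 mm.
The image is virtual, upright and reduced, behind the mirror.

63.2 mm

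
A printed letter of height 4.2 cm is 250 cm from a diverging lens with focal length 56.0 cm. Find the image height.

For a diverging lens, f = -56.0 cm.
1/d_i = 1/f − 1/d_o = 1/(-56.00) − 1/(250) = -0.02186, so d_i = -45.75 cm.
m = −d_i/d_o = +0.1830.
|h_i| = |m|·h_o = 0.1830 × 4.2 = 0.769 cm. The image is virtual, upright and reduced, on the same side as the object.

0.769 cm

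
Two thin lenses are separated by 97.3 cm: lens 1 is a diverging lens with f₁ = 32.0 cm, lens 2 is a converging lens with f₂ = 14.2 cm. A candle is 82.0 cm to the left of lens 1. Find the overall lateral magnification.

f₁ = −32.0 cm (diverging).
Lens 1: 1/d_i1 = 1/(-32.0) − 1/(82.0) = -0.04345, so d_i1 = -23.02 cm; m₁ = −d_i1/d_o1 = +0.2807.
d_o2 = 97.3 − (-23.02) = 120.3 cm.
Lens 2: 1/d_i2 = 1/(14.2) − 1/(120.3) = 0.06211, so d_i2 = 16.10 cm; m₂ = −d_i2/d_o2 = -0.1338.
m = m₁·m₂ = (+0.2807)(-0.1338) = -0.0376.

m = -0.0376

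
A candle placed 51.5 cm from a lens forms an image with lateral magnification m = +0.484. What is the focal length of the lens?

m = −d_i/d_o ⇒ d_i = −m·d_o = −(+0.484)·(51.5) = -24.93 cm.
1/f = 1/d_o + 1/d_i = 1/(51.5) + 1/(-24.93) = -0.02069, so f = -48.3 cm.
Since f is negative, the lens is diverging.

f = -48.3 cm (diverging)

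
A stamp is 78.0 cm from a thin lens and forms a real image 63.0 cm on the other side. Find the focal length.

f = 34.9 cm (converging)

Real image ⇒ d_i = +63.0 cm.
1/f = 1/d_o + 1/d_i = 1/(78.0) + 1/(63.0) = 0.02869, so f = 34.9 cm.
Since f is positive, the thin lens is converging.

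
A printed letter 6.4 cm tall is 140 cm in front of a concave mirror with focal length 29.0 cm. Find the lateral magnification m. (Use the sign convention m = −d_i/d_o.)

m = -0.261

1/d_i = 1/f − 1/d_o = 1/(29.00) − 1/(140) = 0.02734, so d_i = 36.58 cm.
m = −d_i/d_o = −(36.58)/(140) = -0.261.
The image is real, inverted and reduced, in front of the mirror.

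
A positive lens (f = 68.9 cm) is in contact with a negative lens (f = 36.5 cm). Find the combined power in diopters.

P = -1.29 D

P₁ = 1/f₁ = 1/(0.689 m) = +1.451 D; P₂ = 1/f₂ = 1/(-0.365 m) = -2.740 D.
For thin lenses in contact, P = P₁ + P₂ = (+1.451) + (-2.740) = -1.29 D.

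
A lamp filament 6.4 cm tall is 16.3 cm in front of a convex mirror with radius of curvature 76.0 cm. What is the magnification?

m = +0.700

f = R/2 = 76.0/2 = 38.00 cm; for a convex mirror, f = -38.00 cm.
1/d_i = 1/f − 1/d_o = 1/(-38.00) − 1/(16.3) = -0.08767, so d_i = -11.41 cm.
m = −d_i/d_o = −(-11.41)/(16.3) = +0.700.
The image is virtual, upright and reduced, behind the mirror.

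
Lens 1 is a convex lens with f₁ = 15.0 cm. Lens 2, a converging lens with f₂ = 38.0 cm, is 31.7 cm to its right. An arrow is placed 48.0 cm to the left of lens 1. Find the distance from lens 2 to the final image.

Lens 1: 1/d_i1 = 1/f₁ − 1/d_o1 = 1/(15.0) − 1/(48.0) = 0.04583, so d_i1 = 21.82 cm.
The intermediate image is 21.82 cm to the right of lens 1, which is 31.7 − (21.82) = 9.880 cm to the left of lens 2, so d_o2 = +9.880 cm.
Lens 2: 1/d_i2 = 1/f₂ − 1/d_o2 = 1/(38.0) − 1/(9.880) = -0.07490, so d_i2 = -13.4 cm.
The final image is virtual, 13.4 cm to the left of lens 2 (overall magnification ≈ -0.61).

13.4 cm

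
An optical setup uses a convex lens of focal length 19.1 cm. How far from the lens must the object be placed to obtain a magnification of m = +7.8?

m = −d_i/d_o ⇒ d_i = −m·d_o.
1/f = 1/d_o + 1/d_i = 1/d_o − 1/(m·d_o) = (1 − 1/m)/d_o, so d_o = f(1 − 1/m) = (19.10)(1 − 1/(+7.8)) = 16.7 cm.

16.7 cm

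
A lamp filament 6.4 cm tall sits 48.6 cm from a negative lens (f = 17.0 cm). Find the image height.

For a negative lens, f = -17.0 cm.
1/d_i = 1/f − 1/d_o = 1/(-17.00) − 1/(48.6) = -0.07940, so d_i = -12.59 cm.
m = −d_i/d_o = +0.2591.
|h_i| = |m|·h_o = 0.2591 × 6.4 = 1.66 cm. The image is virtual, upright and reduced, on the same side as the object.

1.66 cm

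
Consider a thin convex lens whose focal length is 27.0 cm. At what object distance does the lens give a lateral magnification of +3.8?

19.9 cm

m = −d_i/d_o ⇒ d_i = −m·d_o.
1/f = 1/d_o + 1/d_i = 1/d_o − 1/(m·d_o) = (1 − 1/m)/d_o, so d_o = f(1 − 1/m) = (27.00)(1 − 1/(+3.8)) = 19.9 cm.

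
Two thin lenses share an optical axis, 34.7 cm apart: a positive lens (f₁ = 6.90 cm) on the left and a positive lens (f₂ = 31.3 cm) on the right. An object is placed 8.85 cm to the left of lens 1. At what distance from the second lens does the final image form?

3.79 cm

Lens 1: 1/d_i1 = 1/f₁ − 1/d_o1 = 1/(6.90) − 1/(8.85) = 0.03193, so d_i1 = 31.32 cm.
The intermediate image is 31.32 cm to the right of lens 1, which is 34.7 − (31.32) = 3.380 cm to the left of lens 2, so d_o2 = +3.380 cm.
Lens 2: 1/d_i2 = 1/f₂ − 1/d_o2 = 1/(31.3) − 1/(3.380) = -0.2639, so d_i2 = -3.79 cm.
The final image is virtual, 3.79 cm to the left of lens 2 (overall magnification ≈ -4.0).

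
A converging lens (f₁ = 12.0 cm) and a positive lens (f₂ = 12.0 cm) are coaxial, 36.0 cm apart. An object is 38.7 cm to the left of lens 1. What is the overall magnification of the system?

m = +0.816

Lens 1: 1/d_i1 = 1/(12.0) − 1/(38.7) = 0.05749, so d_i1 = 17.39 cm; m₁ = −d_i1/d_o1 = -0.4494.
d_o2 = 36.0 − (17.39) = 18.61 cm.
Lens 2: 1/d_i2 = 1/(12.0) − 1/(18.61) = 0.02960, so d_i2 = 33.79 cm; m₂ = −d_i2/d_o2 = -1.815.
m = m₁·m₂ = (-0.4494)(-1.815) = +0.816.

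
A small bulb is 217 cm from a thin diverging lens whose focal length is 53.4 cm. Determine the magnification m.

For a diverging lens, f = -53.4 cm.
1/d_i = 1/f − 1/d_o = 1/(-53.40) − 1/(217) = -0.02333, so d_i = -42.85 cm.
m = −d_i/d_o = −(-42.85)/(217) = +0.197.
The image is virtual, upright and reduced, on the same side as the object.

m = +0.197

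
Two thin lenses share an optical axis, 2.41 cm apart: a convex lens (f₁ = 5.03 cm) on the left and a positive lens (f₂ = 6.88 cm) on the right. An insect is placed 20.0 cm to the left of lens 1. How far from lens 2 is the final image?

2.65 cm

Lens 1: 1/d_i1 = 1/f₁ − 1/d_o1 = 1/(5.03) − 1/(20.0) = 0.1488, so d_i1 = 6.720 cm.
The intermediate image is 6.720 cm to the right of lens 1, which lies 4.310 cm to the right of lens 2 — a virtual object — so d_o2 = −4.310 cm.
Lens 2: 1/d_i2 = 1/f₂ − 1/d_o2 = 1/(6.88) − 1/(-4.310) = 0.3774, so d_i2 = 2.65 cm.
The final image is real, 2.65 cm to the right of lens 2 (overall magnification ≈ -0.21).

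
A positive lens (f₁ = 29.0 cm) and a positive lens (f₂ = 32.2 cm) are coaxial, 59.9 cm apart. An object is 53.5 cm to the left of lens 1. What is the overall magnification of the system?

Lens 1: 1/d_i1 = 1/(29.0) − 1/(53.5) = 0.01579, so d_i1 = 63.33 cm; m₁ = −d_i1/d_o1 = -1.184.
d_o2 = 59.9 − (63.33) = -3.430 cm (virtual object).
Lens 2: 1/d_i2 = 1/(32.2) − 1/(-3.430) = 0.3226, so d_i2 = 3.100 cm; m₂ = −d_i2/d_o2 = +0.9037.
m = m₁·m₂ = (-1.184)(+0.9037) = -1.07.

m = -1.07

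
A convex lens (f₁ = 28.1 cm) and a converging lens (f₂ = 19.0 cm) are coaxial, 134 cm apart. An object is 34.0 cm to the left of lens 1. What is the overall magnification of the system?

m = -1.93

Lens 1: 1/d_i1 = 1/(28.1) − 1/(34.0) = 0.006175, so d_i1 = 161.9 cm; m₁ = −d_i1/d_o1 = -4.762.
d_o2 = 134 − (161.9) = -27.90 cm (virtual object).
Lens 2: 1/d_i2 = 1/(19.0) − 1/(-27.90) = 0.08847, so d_i2 = 11.30 cm; m₂ = −d_i2/d_o2 = +0.4051.
m = m₁·m₂ = (-4.762)(+0.4051) = -1.93.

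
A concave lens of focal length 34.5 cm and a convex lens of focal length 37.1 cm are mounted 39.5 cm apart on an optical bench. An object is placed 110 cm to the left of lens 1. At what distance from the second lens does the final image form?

Lens 1 is diverging, so f₁ = −34.5 cm.
Lens 1: 1/d_i1 = 1/f₁ − 1/d_o1 = 1/(-34.5) − 1/(110) = -0.03808, so d_i1 = -26.26 cm.
The intermediate image is 26.26 cm to the left of lens 1 (virtual), which is 39.5 − (-26.26) = 65.76 cm to the left of lens 2, so d_o2 = +65.76 cm.
Lens 2: 1/d_i2 = 1/f₂ − 1/d_o2 = 1/(37.1) − 1/(65.76) = 0.01175, so d_i2 = 85.1 cm.
The final image is real, 85.1 cm to the right of lens 2 (overall magnification ≈ -0.31).

85.1 cm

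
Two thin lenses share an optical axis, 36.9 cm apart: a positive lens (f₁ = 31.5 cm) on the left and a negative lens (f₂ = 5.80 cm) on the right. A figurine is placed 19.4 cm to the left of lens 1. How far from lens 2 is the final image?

Lens 1: 1/d_i1 = 1/f₁ − 1/d_o1 = 1/(31.5) − 1/(19.4) = -0.01980, so d_i1 = -50.50 cm.
The intermediate image is 50.50 cm to the left of lens 1 (virtual), which is 36.9 − (-50.50) = 87.40 cm to the left of lens 2, so d_o2 = +87.40 cm.
Lens 2 is diverging, so f₂ = −5.80 cm.
Lens 2: 1/d_i2 = 1/f₂ − 1/d_o2 = 1/(-5.80) − 1/(87.40) = -0.1839, so d_i2 = -5.44 cm.
The final image is virtual, 5.44 cm to the left of lens 2 (overall magnification ≈ 0.16).

5.44 cm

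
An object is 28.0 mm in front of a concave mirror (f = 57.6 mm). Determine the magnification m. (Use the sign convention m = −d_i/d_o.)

1/d_i = 1/f − 1/d_o = 1/(57.60) − 1/(28.0) = -0.01835, so d_i = -54.49 mm.
m = −d_i/d_o = −(-54.49)/(28.0) = +1.95.
The image is virtual, upright and enlarged, behind the mirror.

m = +1.95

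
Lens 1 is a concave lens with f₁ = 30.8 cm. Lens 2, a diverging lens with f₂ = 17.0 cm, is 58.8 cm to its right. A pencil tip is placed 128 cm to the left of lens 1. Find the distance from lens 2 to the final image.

Lens 1 is diverging, so f₁ = −30.8 cm.
Lens 1: 1/d_i1 = 1/f₁ − 1/d_o1 = 1/(-30.8) − 1/(128) = -0.04028, so d_i1 = -24.83 cm.
The intermediate image is 24.83 cm to the left of lens 1 (virtual), which is 58.8 − (-24.83) = 83.63 cm to the left of lens 2, so d_o2 = +83.63 cm.
Lens 2 is diverging, so f₂ = −17.0 cm.
Lens 2: 1/d_i2 = 1/f₂ − 1/d_o2 = 1/(-17.0) − 1/(83.63) = -0.07078, so d_i2 = -14.1 cm.
The final image is virtual, 14.1 cm to the left of lens 2 (overall magnification ≈ 0.033).

14.1 cm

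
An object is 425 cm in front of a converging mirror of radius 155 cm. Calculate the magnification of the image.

m = -0.223

f = R/2 = 155/2 = 77.50 cm.
1/d_i = 1/f − 1/d_o = 1/(77.50) − 1/(425) = 0.01055, so d_i = 94.78 cm.
m = −d_i/d_o = −(94.78)/(425) = -0.223.
The image is real, inverted and reduced, in front of the mirror.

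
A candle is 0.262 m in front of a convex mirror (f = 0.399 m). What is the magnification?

For a convex mirror, f = -0.399 m.
1/d_i = 1/f − 1/d_o = 1/(-0.3990) − 1/(0.262) = -6.323, so d_i = -0.1582 m.
m = −d_i/d_o = −(-0.1582)/(0.262) = +0.604.
The image is virtual, upright and reduced, behind the mirror.

m = +0.604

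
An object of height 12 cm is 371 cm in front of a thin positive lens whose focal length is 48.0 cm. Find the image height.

1/d_i = 1/f − 1/d_o = 1/(48.00) − 1/(371) = 0.01814, so d_i = 55.13 cm.
m = −d_i/d_o = -0.1486.
|h_i| = |m|·h_o = 0.1486 × 12 = 1.78 cm. The image is real, inverted and reduced, on the far side of the lens.

1.78 cm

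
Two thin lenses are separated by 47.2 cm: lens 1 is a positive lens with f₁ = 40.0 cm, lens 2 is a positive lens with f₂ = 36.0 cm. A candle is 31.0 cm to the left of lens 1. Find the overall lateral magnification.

Lens 1: 1/d_i1 = 1/(40.0) − 1/(31.0) = -0.007258, so d_i1 = -137.8 cm; m₁ = −d_i1/d_o1 = +4.445.
d_o2 = 47.2 − (-137.8) = 185.0 cm.
Lens 2: 1/d_i2 = 1/(36.0) − 1/(185.0) = 0.02237, so d_i2 = 44.70 cm; m₂ = −d_i2/d_o2 = -0.2416.
m = m₁·m₂ = (+4.445)(-0.2416) = -1.07.

m = -1.07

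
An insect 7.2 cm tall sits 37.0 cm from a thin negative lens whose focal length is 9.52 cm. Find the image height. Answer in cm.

For a negative lens, f = -9.52 cm.
1/d_i = 1/f − 1/d_o = 1/(-9.520) − 1/(37.0) = -0.1321, so d_i = -7.572 cm.
m = −d_i/d_o = +0.2046.
|h_i| = |m|·h_o = 0.2046 × 7.2 = 1.47 cm. The image is virtual, upright and reduced, on the same side as the object.

1.47 cm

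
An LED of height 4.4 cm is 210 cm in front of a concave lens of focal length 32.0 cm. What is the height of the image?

For a concave lens, f = -32.0 cm.
1/d_i = 1/f − 1/d_o = 1/(-32.00) − 1/(210) = -0.03601, so d_i = -27.77 cm.
m = −d_i/d_o = +0.1322.
|h_i| = |m|·h_o = 0.1322 × 4.4 = 0.582 cm. The image is virtual, upright and reduced, on the same side as the object.

0.582 cm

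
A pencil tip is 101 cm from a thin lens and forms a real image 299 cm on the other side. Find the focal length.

Real image ⇒ d_i = +299 cm.
1/f = 1/d_o + 1/d_i = 1/(101) + 1/(299) = 0.01325, so f = 75.5 cm.
Since f is positive, the thin lens is converging.

f = 75.5 cm (converging)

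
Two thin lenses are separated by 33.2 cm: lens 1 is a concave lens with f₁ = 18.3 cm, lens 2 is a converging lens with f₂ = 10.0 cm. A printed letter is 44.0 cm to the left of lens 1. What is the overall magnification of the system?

f₁ = −18.3 cm (diverging).
Lens 1: 1/d_i1 = 1/(-18.3) − 1/(44.0) = -0.07737, so d_i1 = -12.92 cm; m₁ = −d_i1/d_o1 = +0.2936.
d_o2 = 33.2 − (-12.92) = 46.12 cm.
Lens 2: 1/d_i2 = 1/(10.0) − 1/(46.12) = 0.07832, so d_i2 = 12.77 cm; m₂ = −d_i2/d_o2 = -0.2769.
m = m₁·m₂ = (+0.2936)(-0.2769) = -0.0813.

m = -0.0813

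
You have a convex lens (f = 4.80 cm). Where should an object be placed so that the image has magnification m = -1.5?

8.00 cm

m = −d_i/d_o ⇒ d_i = −m·d_o.
1/f = 1/d_o + 1/d_i = 1/d_o − 1/(m·d_o) = (1 − 1/m)/d_o, so d_o = f(1 − 1/m) = (4.800)(1 − 1/(-1.5)) = 8.00 cm.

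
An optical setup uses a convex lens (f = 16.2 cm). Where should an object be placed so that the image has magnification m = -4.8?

19.6 cm

m = −d_i/d_o ⇒ d_i = −m·d_o.
1/f = 1/d_o + 1/d_i = 1/d_o − 1/(m·d_o) = (1 − 1/m)/d_o, so d_o = f(1 − 1/m) = (16.20)(1 − 1/(-4.8)) = 19.6 cm.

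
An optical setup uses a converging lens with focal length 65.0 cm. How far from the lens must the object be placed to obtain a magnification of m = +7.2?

m = −d_i/d_o ⇒ d_i = −m·d_o.
1/f = 1/d_o + 1/d_i = 1/d_o − 1/(m·d_o) = (1 − 1/m)/d_o, so d_o = f(1 − 1/m) = (65.00)(1 − 1/(+7.2)) = 56.0 cm.

56.0 cm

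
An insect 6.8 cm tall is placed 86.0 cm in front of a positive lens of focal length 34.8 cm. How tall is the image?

1/d_i = 1/f − 1/d_o = 1/(34.80) − 1/(86.0) = 0.01711, so d_i = 58.45 cm.
m = −d_i/d_o = -0.6797.
|h_i| = |m|·h_o = 0.6797 × 6.8 = 4.62 cm. The image is real, inverted and reduced, on the far side of the lens.

4.62 cm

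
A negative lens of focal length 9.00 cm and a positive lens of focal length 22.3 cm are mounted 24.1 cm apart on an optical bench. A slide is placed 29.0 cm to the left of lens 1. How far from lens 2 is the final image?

79.7 cm

Lens 1 is diverging, so f₁ = −9.00 cm.
Lens 1: 1/d_i1 = 1/f₁ − 1/d_o1 = 1/(-9.00) − 1/(29.0) = -0.1456, so d_i1 = -6.868 cm.
The intermediate image is 6.868 cm to the left of lens 1 (virtual), which is 24.1 − (-6.868) = 30.97 cm to the left of lens 2, so d_o2 = +30.97 cm.
Lens 2: 1/d_i2 = 1/f₂ − 1/d_o2 = 1/(22.3) − 1/(30.97) = 0.01255, so d_i2 = 79.7 cm.
The final image is real, 79.7 cm to the right of lens 2 (overall magnification ≈ -0.61).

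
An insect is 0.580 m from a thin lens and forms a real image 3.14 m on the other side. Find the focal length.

f = 0.490 m (converging)

Real image ⇒ d_i = +3.14 m.
1/f = 1/d_o + 1/d_i = 1/(0.580) + 1/(3.14) = 2.043, so f = 0.490 m.
Since f is positive, the thin lens is converging.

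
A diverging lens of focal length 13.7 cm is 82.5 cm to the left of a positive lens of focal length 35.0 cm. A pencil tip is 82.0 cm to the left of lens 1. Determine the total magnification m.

m = -0.0846

f₁ = −13.7 cm (diverging).
Lens 1: 1/d_i1 = 1/(-13.7) − 1/(82.0) = -0.08519, so d_i1 = -11.74 cm; m₁ = −d_i1/d_o1 = +0.1432.
d_o2 = 82.5 − (-11.74) = 94.24 cm.
Lens 2: 1/d_i2 = 1/(35.0) − 1/(94.24) = 0.01796, so d_i2 = 55.68 cm; m₂ = −d_i2/d_o2 = -0.5908.
m = m₁·m₂ = (+0.1432)(-0.5908) = -0.0846.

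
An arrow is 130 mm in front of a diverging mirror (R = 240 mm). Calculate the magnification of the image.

m = +0.480

f = R/2 = 240/2 = 120.0 mm; for a diverging mirror, f = -120.0 mm.
1/d_i = 1/f − 1/d_o = 1/(-120.0) − 1/(130) = -0.01603, so d_i = -62.40 mm.
m = −d_i/d_o = −(-62.40)/(130) = +0.480.
The image is virtual, upright and reduced, behind the mirror.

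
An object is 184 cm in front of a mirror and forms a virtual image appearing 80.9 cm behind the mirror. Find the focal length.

f = -144 cm (convex)

Virtual image ⇒ d_i = −80.9 cm.
1/f = 1/d_o + 1/d_i = 1/(184) + 1/(-80.9) = -0.006926, so f = -144 cm.
Since f is negative, the mirror is convex.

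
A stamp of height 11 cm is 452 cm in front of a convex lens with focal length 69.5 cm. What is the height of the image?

2.00 cm

1/d_i = 1/f − 1/d_o = 1/(69.50) − 1/(452) = 0.01218, so d_i = 82.13 cm.
m = −d_i/d_o = -0.1817.
|h_i| = |m|·h_o = 0.1817 × 11 = 2.00 cm. The image is real, inverted and reduced, on the far side of the lens.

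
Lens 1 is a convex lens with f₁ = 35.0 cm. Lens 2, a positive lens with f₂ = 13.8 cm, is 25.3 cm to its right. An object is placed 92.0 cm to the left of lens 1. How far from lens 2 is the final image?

Lens 1: 1/d_i1 = 1/f₁ − 1/d_o1 = 1/(35.0) − 1/(92.0) = 0.01770, so d_i1 = 56.49 cm.
The intermediate image is 56.49 cm to the right of lens 1, which lies 31.19 cm to the right of lens 2 — a virtual object — so d_o2 = −31.19 cm.
Lens 2: 1/d_i2 = 1/f₂ − 1/d_o2 = 1/(13.8) − 1/(-31.19) = 0.1045, so d_i2 = 9.57 cm.
The final image is real, 9.57 cm to the right of lens 2 (overall magnification ≈ -0.19).

9.57 cm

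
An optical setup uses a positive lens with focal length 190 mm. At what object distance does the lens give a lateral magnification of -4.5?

232 mm

m = −d_i/d_o ⇒ d_i = −m·d_o.
1/f = 1/d_o + 1/d_i = 1/d_o − 1/(m·d_o) = (1 − 1/m)/d_o, so d_o = f(1 − 1/m) = (190.0)(1 − 1/(-4.5)) = 232 mm.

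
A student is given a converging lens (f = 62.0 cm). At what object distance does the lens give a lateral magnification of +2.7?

39.0 cm

m = −d_i/d_o ⇒ d_i = −m·d_o.
1/f = 1/d_o + 1/d_i = 1/d_o − 1/(m·d_o) = (1 − 1/m)/d_o, so d_o = f(1 − 1/m) = (62.00)(1 − 1/(+2.7)) = 39.0 cm.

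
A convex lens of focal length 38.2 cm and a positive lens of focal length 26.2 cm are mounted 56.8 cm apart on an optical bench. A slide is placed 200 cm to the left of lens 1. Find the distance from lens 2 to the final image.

15.1 cm

Lens 1: 1/d_i1 = 1/f₁ − 1/d_o1 = 1/(38.2) − 1/(200) = 0.02118, so d_i1 = 47.22 cm.
The intermediate image is 47.22 cm to the right of lens 1, which is 56.8 − (47.22) = 9.580 cm to the left of lens 2, so d_o2 = +9.580 cm.
Lens 2: 1/d_i2 = 1/f₂ − 1/d_o2 = 1/(26.2) − 1/(9.580) = -0.06622, so d_i2 = -15.1 cm.
The final image is virtual, 15.1 cm to the left of lens 2 (overall magnification ≈ -0.37).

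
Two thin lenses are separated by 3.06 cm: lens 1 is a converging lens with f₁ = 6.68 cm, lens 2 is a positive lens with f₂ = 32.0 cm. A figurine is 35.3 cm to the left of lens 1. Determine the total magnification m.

m = -0.201

Lens 1: 1/d_i1 = 1/(6.68) − 1/(35.3) = 0.1214, so d_i1 = 8.239 cm; m₁ = −d_i1/d_o1 = -0.2334.
d_o2 = 3.06 − (8.239) = -5.179 cm (virtual object).
Lens 2: 1/d_i2 = 1/(32.0) − 1/(-5.179) = 0.2243, so d_i2 = 4.458 cm; m₂ = −d_i2/d_o2 = +0.8607.
m = m₁·m₂ = (-0.2334)(+0.8607) = -0.201.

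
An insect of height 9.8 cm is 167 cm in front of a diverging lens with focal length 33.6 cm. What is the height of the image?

1.64 cm

For a diverging lens, f = -33.6 cm.
1/d_i = 1/f − 1/d_o = 1/(-33.60) − 1/(167) = -0.03575, so d_i = -27.97 cm.
m = −d_i/d_o = +0.1675.
|h_i| = |m|·h_o = 0.1675 × 9.8 = 1.64 cm. The image is virtual, upright and reduced, on the same side as the object.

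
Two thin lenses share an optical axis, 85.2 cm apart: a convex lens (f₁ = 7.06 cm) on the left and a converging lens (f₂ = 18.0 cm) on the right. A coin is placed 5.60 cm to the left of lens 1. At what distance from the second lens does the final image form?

21.4 cm

Lens 1: 1/d_i1 = 1/f₁ − 1/d_o1 = 1/(7.06) − 1/(5.60) = -0.03693, so d_i1 = -27.08 cm.
The intermediate image is 27.08 cm to the left of lens 1 (virtual), which is 85.2 − (-27.08) = 112.3 cm to the left of lens 2, so d_o2 = +112.3 cm.
Lens 2: 1/d_i2 = 1/f₂ − 1/d_o2 = 1/(18.0) − 1/(112.3) = 0.04665, so d_i2 = 21.4 cm.
The final image is real, 21.4 cm to the right of lens 2 (overall magnification ≈ -0.92).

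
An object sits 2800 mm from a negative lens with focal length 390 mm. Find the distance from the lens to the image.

342 mm

For a negative lens, f = -390 mm.
Thin-lens equation: 1/q = 1/f − 1/p = 1/(-390.0) − 1/(2800) = -0.002564 − 0.0003571 = -0.002921, so q = -342 mm.
The image is virtual, upright and reduced, on the same side as the object.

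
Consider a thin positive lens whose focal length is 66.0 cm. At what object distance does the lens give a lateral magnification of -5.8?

77.4 cm

m = −d_i/d_o ⇒ d_i = −m·d_o.
1/f = 1/d_o + 1/d_i = 1/d_o − 1/(m·d_o) = (1 − 1/m)/d_o, so d_o = f(1 − 1/m) = (66.00)(1 − 1/(-5.8)) = 77.4 cm.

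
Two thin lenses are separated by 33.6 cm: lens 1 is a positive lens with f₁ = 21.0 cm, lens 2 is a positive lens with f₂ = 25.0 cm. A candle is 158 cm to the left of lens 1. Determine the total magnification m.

Lens 1: 1/d_i1 = 1/(21.0) − 1/(158) = 0.04129, so d_i1 = 24.22 cm; m₁ = −d_i1/d_o1 = -0.1533.
d_o2 = 33.6 − (24.22) = 9.380 cm.
Lens 2: 1/d_i2 = 1/(25.0) − 1/(9.380) = -0.06661, so d_i2 = -15.01 cm; m₂ = −d_i2/d_o2 = +1.601.
m = m₁·m₂ = (-0.1533)(+1.601) = -0.245.

m = -0.245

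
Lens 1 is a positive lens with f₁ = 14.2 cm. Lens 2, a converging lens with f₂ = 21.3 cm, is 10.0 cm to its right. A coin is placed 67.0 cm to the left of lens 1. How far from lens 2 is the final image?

5.83 cm

Lens 1: 1/d_i1 = 1/f₁ − 1/d_o1 = 1/(14.2) − 1/(67.0) = 0.05550, so d_i1 = 18.02 cm.
The intermediate image is 18.02 cm to the right of lens 1, which lies 8.020 cm to the right of lens 2 — a virtual object — so d_o2 = −8.020 cm.
Lens 2: 1/d_i2 = 1/f₂ − 1/d_o2 = 1/(21.3) − 1/(-8.020) = 0.1716, so d_i2 = 5.83 cm.
The final image is real, 5.83 cm to the right of lens 2 (overall magnification ≈ -0.20).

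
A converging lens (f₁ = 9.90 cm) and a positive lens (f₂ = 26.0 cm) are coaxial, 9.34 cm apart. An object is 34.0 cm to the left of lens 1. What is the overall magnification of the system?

Lens 1: 1/d_i1 = 1/(9.90) − 1/(34.0) = 0.07160, so d_i1 = 13.97 cm; m₁ = −d_i1/d_o1 = -0.4109.
d_o2 = 9.34 − (13.97) = -4.630 cm (virtual object).
Lens 2: 1/d_i2 = 1/(26.0) − 1/(-4.630) = 0.2544, so d_i2 = 3.930 cm; m₂ = −d_i2/d_o2 = +0.8488.
m = m₁·m₂ = (-0.4109)(+0.8488) = -0.349.

m = -0.349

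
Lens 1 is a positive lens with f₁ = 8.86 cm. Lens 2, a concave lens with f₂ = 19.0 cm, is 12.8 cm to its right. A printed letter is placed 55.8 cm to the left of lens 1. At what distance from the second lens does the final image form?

2.03 cm

Lens 1: 1/d_i1 = 1/f₁ − 1/d_o1 = 1/(8.86) − 1/(55.8) = 0.09495, so d_i1 = 10.53 cm.
The intermediate image is 10.53 cm to the right of lens 1, which is 12.8 − (10.53) = 2.270 cm to the left of lens 2, so d_o2 = +2.270 cm.
Lens 2 is diverging, so f₂ = −19.0 cm.
Lens 2: 1/d_i2 = 1/f₂ − 1/d_o2 = 1/(-19.0) − 1/(2.270) = -0.4932, so d_i2 = -2.03 cm.
The final image is virtual, 2.03 cm to the left of lens 2 (overall magnification ≈ -0.17).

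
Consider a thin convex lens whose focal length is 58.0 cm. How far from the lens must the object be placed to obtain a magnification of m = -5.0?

69.6 cm

m = −d_i/d_o ⇒ d_i = −m·d_o.
1/f = 1/d_o + 1/d_i = 1/d_o − 1/(m·d_o) = (1 − 1/m)/d_o, so d_o = f(1 − 1/m) = (58.00)(1 − 1/(-5.0)) = 69.6 cm.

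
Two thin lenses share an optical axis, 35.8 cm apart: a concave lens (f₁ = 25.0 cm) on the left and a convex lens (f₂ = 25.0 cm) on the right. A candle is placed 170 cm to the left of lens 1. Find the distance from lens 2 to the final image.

44.2 cm

Lens 1 is diverging, so f₁ = −25.0 cm.
Lens 1: 1/d_i1 = 1/f₁ − 1/d_o1 = 1/(-25.0) − 1/(170) = -0.04588, so d_i1 = -21.79 cm.
The intermediate image is 21.79 cm to the left of lens 1 (virtual), which is 35.8 − (-21.79) = 57.59 cm to the left of lens 2, so d_o2 = +57.59 cm.
Lens 2: 1/d_i2 = 1/f₂ − 1/d_o2 = 1/(25.0) − 1/(57.59) = 0.02264, so d_i2 = 44.2 cm.
The final image is real, 44.2 cm to the right of lens 2 (overall magnification ≈ -0.098).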